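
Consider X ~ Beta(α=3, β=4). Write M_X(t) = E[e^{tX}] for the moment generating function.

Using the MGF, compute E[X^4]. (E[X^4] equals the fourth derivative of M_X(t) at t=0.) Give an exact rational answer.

M_X(t) = ₁F₁(3; 7; t)
D^4[M](t) = ₁F₁(7; 11; t)/14

E[X^4] = D^4[M](0) = 1/14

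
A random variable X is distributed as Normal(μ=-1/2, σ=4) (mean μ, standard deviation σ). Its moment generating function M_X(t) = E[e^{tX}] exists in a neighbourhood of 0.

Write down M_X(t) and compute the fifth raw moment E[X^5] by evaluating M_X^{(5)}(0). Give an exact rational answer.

E[X^5] = d^5M/dt^5 |_{t=0} = -62081/32

M_X(t) = e^(8*t^2 - t/2)
dM/dt = 16*t*e^(-t/2)*e^(8*t^2) - e^(-t/2)*e^(8*t^2)/2
d^2M/dt^2 = (1024*t^2*e^(8*t^2) - 64*t*e^(8*t^2) + 65*e^(8*t^2))*e^(-t/2)/4
d^3M/dt^3 = (32768*t^3*e^(8*t^2) - 3072*t^2*e^(8*t^2) + 6240*t*e^(8*t^2) - 193*e^(8*t^2))*e^(-t/2)/8
d^4M/dt^4 = (1048576*t^4*e^(8*t^2) - 131072*t^3*e^(8*t^2) + 399360*t^2*e^(8*t^2) - 24704*t*e^(8*t^2) + 12673*e^(8*t^2))*e^(-t/2)/16
d^5M/dt^5 = (33554432*t^5*e^(8*t^2) - 5242880*t^4*e^(8*t^2) + 21299200*t^3*e^(8*t^2) - 1976320*t^2*e^(8*t^2) + 2027680*t*e^(8*t^2) - 62081*e^(8*t^2))*e^(-t/2)/32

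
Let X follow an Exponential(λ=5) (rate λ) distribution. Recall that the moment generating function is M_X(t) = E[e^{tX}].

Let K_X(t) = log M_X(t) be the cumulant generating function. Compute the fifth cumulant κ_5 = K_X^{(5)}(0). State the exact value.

κ_5 = D^5[K](0) = 24/3125

M_X(t) = 5/(5 - t)
K_X(t) = log M_X(t) = -log(5 - t) + log(5)
D^5[K](t) = -24/(t^5 - 25*t^4 + 250*t^3 - 1250*t^2 + 3125*t - 3125)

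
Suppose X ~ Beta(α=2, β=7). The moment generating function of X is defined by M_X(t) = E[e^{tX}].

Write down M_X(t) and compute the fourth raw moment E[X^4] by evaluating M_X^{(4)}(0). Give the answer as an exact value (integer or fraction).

M_X(t) = ₁F₁(2; 9; t)
M^(4)(t) = ₁F₁(6; 13; t)/99

E[X^4] = M^(4)(0) = 1/99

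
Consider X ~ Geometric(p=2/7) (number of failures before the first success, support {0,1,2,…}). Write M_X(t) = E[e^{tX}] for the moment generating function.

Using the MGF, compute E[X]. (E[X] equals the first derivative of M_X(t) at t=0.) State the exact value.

M_X(t) = 2/(7*(1 - 5*e^(t)/7))
M′(t) = 10*e^(t)/(25*e^(2*t) - 70*e^(t) + 49)

E[X] = M′(0) = 5/2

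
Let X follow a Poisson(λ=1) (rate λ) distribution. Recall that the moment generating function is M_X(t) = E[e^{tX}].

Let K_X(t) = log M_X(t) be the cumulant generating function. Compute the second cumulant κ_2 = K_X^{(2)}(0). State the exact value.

κ_2 = D^2[K](0) = 1

M_X(t) = e^(e^(t) - 1)
K_X(t) = log M_X(t) = e^(t) - 1
D^2[K](t) = e^(t)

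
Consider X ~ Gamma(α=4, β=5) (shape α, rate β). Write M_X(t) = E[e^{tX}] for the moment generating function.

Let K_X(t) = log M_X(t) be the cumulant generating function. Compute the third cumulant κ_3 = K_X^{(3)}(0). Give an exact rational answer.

κ_3 = K′′′(0) = 8/125

M_X(t) = 625/(5 - t)^4
K_X(t) = log M_X(t) = -4*log(5 - t) + 4*log(5)
K′(t) = -4/(t - 5)
K′′(t) = 4/(t^2 - 10*t + 25)
K′′′(t) = -8/(t^3 - 15*t^2 + 75*t - 125)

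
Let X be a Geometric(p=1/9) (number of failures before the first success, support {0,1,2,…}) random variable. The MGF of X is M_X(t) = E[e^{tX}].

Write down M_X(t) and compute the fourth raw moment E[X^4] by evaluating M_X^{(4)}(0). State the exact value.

E[X^4] = M^(4)(0) = 117640

M_X(t) = 1/(9*(1 - 8*e^(t)/9))
M^(4)(t) = (-4096*e^(4*t) - 50688*e^(3*t) - 57024*e^(2*t) - 5832*e^(t))/(32768*e^(5*t) - 184320*e^(4*t) + 414720*e^(3*t) - 466560*e^(2*t) + 262440*e^(t) - 59049)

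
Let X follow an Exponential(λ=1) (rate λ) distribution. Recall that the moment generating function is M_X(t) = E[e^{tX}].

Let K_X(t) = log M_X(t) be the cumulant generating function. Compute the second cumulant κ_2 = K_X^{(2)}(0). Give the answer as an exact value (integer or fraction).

M_X(t) = 1/(1 - t)
K_X(t) = log M_X(t) = -log(1 - t)
K^(2)(t) = 1/(t^2 - 2*t + 1)

κ_2 = K^(2)(0) = 1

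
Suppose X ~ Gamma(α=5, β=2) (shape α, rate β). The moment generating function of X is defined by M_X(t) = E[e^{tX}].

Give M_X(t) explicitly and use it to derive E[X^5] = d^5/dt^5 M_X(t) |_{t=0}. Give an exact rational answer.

E[X^5] = D^5[M](0) = 945/2

M_X(t) = 32/(2 - t)^5
D^5[M](t) = 483840/(t^10 - 20*t^9 + 180*t^8 - 960*t^7 + 3360*t^6 - 8064*t^5 + 13440*t^4 - 15360*t^3 + 11520*t^2 - 5120*t + 1024)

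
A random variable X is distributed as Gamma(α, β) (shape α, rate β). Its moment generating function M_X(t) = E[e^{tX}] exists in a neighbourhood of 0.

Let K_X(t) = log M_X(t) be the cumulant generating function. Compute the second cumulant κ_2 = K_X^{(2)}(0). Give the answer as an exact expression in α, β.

M_X(t) = (β/(β - t))^α
K_X(t) = log M_X(t) = α*(log(β) - log(β - t))
K′(t) = -α/(-β + t)
K′′(t) = α/(β^2 - 2*β*t + t^2)

κ_2 = K′′(0) = α/β^2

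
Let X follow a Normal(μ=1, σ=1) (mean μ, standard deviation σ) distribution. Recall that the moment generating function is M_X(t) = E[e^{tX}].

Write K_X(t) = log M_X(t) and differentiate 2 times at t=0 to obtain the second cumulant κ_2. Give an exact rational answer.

κ_2 = K′′(0) = 1

M_X(t) = e^(t^2/2 + t)
K_X(t) = log M_X(t) = t^2/2 + t
K′(t) = t + 1
K′′(t) = 1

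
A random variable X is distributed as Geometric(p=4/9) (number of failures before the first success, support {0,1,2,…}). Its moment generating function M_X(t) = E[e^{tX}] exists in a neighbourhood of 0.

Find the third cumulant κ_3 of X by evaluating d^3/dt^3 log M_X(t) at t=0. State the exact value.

κ_3 = K′′′(0) = 315/32

M_X(t) = 4/(9*(1 - 5*e^(t)/9))
K_X(t) = log M_X(t) = -log(1 - 5*e^(t)/9) - 2*log(3) + 2*log(2)
K′(t) = -5*e^(t)/(5*e^(t) - 9)
K′′(t) = 45*e^(t)/(25*e^(2*t) - 90*e^(t) + 81)
K′′′(t) = (-225*e^(2*t) - 405*e^(t))/(125*e^(3*t) - 675*e^(2*t) + 1215*e^(t) - 729)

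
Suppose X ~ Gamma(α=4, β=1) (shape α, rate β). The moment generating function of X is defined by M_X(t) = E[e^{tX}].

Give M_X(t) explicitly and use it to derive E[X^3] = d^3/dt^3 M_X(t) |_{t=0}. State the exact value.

M_X(t) = (1 - t)^(-4)
D^3[M](t) = -120/(t^7 - 7*t^6 + 21*t^5 - 35*t^4 + 35*t^3 - 21*t^2 + 7*t - 1)

E[X^3] = D^3[M](0) = 120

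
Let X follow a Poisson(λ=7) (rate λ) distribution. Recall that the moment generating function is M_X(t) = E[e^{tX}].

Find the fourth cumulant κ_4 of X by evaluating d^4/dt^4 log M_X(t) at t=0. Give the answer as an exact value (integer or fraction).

M_X(t) = e^(7*e^(t) - 7)
K_X(t) = log M_X(t) = 7*e^(t) - 7
dK/dt = 7*e^(t)
d^2K/dt^2 = 7*e^(t)
d^3K/dt^3 = 7*e^(t)
d^4K/dt^4 = 7*e^(t)

κ_4 = d^4K/dt^4 |_{t=0} = 7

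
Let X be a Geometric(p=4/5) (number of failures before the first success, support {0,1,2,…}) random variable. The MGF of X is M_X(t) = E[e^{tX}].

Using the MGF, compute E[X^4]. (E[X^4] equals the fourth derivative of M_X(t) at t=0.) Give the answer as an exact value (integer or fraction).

M_X(t) = 4/(5*(1 - e^(t)/5))
M′(t) = 4*e^(t)/(e^(2*t) - 10*e^(t) + 25)
M′′(t) = (-4*e^(2*t) - 20*e^(t))/(e^(3*t) - 15*e^(2*t) + 75*e^(t) - 125)
M′′′(t) = (4*e^(3*t) + 80*e^(2*t) + 100*e^(t))/(e^(4*t) - 20*e^(3*t) + 150*e^(2*t) - 500*e^(t) + 625)
M′′′′(t) = (-4*e^(4*t) - 220*e^(3*t) - 1100*e^(2*t) - 500*e^(t))/(e^(5*t) - 25*e^(4*t) + 250*e^(3*t) - 1250*e^(2*t) + 3125*e^(t) - 3125)

E[X^4] = M′′′′(0) = 57/32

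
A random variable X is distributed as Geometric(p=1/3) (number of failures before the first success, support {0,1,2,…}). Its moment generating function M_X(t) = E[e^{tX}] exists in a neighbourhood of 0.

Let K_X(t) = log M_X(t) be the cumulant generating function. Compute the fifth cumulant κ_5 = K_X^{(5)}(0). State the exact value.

M_X(t) = 1/(3*(1 - 2*e^(t)/3))
K_X(t) = log M_X(t) = -log(1 - 2*e^(t)/3) - log(3)
K^(5)(t) = (-48*e^(4*t) - 792*e^(3*t) - 1188*e^(2*t) - 162*e^(t))/(32*e^(5*t) - 240*e^(4*t) + 720*e^(3*t) - 1080*e^(2*t) + 810*e^(t) - 243)

κ_5 = K^(5)(0) = 2190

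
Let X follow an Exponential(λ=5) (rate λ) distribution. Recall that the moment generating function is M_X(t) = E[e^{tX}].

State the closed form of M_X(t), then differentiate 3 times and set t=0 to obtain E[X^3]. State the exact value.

M_X(t) = 5/(5 - t)
M′(t) = 5/(t^2 - 10*t + 25)
M′′(t) = -10/(t^3 - 15*t^2 + 75*t - 125)
M′′′(t) = 30/(t^4 - 20*t^3 + 150*t^2 - 500*t + 625)

E[X^3] = M′′′(0) = 6/125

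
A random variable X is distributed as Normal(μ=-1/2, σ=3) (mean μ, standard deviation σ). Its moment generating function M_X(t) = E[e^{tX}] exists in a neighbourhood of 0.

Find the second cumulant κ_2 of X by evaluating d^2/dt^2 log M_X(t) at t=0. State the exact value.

κ_2 = K^(2)(0) = 9

M_X(t) = e^(9*t^2/2 - t/2)
K_X(t) = log M_X(t) = 9*t^2/2 - t/2
K^(2)(t) = 9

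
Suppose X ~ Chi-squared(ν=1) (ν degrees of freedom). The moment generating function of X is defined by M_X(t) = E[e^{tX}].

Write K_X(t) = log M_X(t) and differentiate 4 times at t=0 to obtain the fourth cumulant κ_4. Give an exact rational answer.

M_X(t) = 1/√(1 - 2*t)
K_X(t) = log M_X(t) = -log(1 - 2*t)/2
K^(4)(t) = 48/(16*t^4 - 32*t^3 + 24*t^2 - 8*t + 1)

κ_4 = K^(4)(0) = 48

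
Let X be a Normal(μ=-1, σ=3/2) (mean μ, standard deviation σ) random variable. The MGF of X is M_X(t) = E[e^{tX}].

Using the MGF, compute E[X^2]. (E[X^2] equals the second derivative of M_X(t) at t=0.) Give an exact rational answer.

M_X(t) = e^(9*t^2/8 - t)
M′(t) = 9*t*e^(-t)*e^(9*t^2/8)/4 - e^(-t)*e^(9*t^2/8)
M′′(t) = (81*t^2*e^(9*t^2/8) - 72*t*e^(9*t^2/8) + 52*e^(9*t^2/8))*e^(-t)/16

E[X^2] = M′′(0) = 13/4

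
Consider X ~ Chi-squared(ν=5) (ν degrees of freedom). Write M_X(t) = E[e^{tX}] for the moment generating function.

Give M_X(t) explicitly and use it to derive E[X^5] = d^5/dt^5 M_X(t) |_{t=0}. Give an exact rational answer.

E[X^5] = d^5M/dt^5 |_{t=0} = 45045

M_X(t) = (1 - 2*t)^(-5/2)
dM/dt = -5/(8*t^3*√(1 - 2*t) - 12*t^2*√(1 - 2*t) + 6*t*√(1 - 2*t) - √(1 - 2*t))
d^2M/dt^2 = 35/(16*t^4*√(1 - 2*t) - 32*t^3*√(1 - 2*t) + 24*t^2*√(1 - 2*t) - 8*t*√(1 - 2*t) + √(1 - 2*t))
d^3M/dt^3 = -315/(32*t^5*√(1 - 2*t) - 80*t^4*√(1 - 2*t) + 80*t^3*√(1 - 2*t) - 40*t^2*√(1 - 2*t) + 10*t*√(1 - 2*t) - √(1 - 2*t))
d^4M/dt^4 = 3465/(64*t^6*√(1 - 2*t) - 192*t^5*√(1 - 2*t) + 240*t^4*√(1 - 2*t) - 160*t^3*√(1 - 2*t) + 60*t^2*√(1 - 2*t) - 12*t*√(1 - 2*t) + √(1 - 2*t))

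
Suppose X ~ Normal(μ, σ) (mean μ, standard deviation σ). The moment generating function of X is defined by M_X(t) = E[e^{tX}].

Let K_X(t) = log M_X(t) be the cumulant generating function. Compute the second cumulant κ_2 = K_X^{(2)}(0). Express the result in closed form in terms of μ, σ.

M_X(t) = e^(μ*t + σ^2*t^2/2)
K_X(t) = log M_X(t) = μ*t + σ^2*t^2/2
D^2[K](t) = σ^2

κ_2 = D^2[K](0) = σ^2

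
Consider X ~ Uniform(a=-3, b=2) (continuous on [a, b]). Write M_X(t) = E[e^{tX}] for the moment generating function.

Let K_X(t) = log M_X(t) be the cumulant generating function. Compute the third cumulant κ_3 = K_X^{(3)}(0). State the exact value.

M_X(t) = (e^(2*t) - e^(-3*t))/(5*t)
K_X(t) = log M_X(t) = -log(t) + log(e^(2*t) - e^(-3*t)) - log(5)
K′(t) = (2*t*e^(5*t) + 3*t - e^(5*t) + 1)/(t*e^(5*t) - t)
K′′(t) = (-25*t^2*e^(5*t) + e^(10*t) - 2*e^(5*t) + 1)/(t^2*e^(10*t) - 2*t^2*e^(5*t) + t^2)
K′′′(t) = (125*t^3*e^(10*t) + 125*t^3*e^(5*t) - 2*e^(15*t) + 6*e^(10*t) - 6*e^(5*t) + 2)/(t^3*e^(15*t) - 3*t^3*e^(10*t) + 3*t^3*e^(5*t) - t^3)

κ_3 = K′′′(0) = 0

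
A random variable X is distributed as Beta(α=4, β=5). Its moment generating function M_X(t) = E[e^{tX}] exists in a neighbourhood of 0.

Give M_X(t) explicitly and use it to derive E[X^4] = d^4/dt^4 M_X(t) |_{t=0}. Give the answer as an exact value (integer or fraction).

M_X(t) = ₁F₁(4; 9; t)
dM/dt = 4*₁F₁(5; 10; t)/9
d^2M/dt^2 = 2*₁F₁(6; 11; t)/9
d^3M/dt^3 = 4*₁F₁(7; 12; t)/33
d^4M/dt^4 = 7*₁F₁(8; 13; t)/99

E[X^4] = d^4M/dt^4 |_{t=0} = 7/99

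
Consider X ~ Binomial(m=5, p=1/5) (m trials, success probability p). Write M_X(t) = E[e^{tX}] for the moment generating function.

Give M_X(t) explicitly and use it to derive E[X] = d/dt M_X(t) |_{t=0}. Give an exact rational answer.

M_X(t) = (e^(t)/5 + 4/5)^5
M′(t) = e^(5*t)/625 + 16*e^(4*t)/625 + 96*e^(3*t)/625 + 256*e^(2*t)/625 + 256*e^(t)/625

E[X] = M′(0) = 1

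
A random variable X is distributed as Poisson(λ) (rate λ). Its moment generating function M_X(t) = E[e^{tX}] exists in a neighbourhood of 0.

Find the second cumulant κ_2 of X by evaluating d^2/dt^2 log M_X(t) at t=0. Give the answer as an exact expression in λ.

M_X(t) = e^(λ*(e^(t) - 1))
K_X(t) = log M_X(t) = λ*(e^(t) - 1)
K′(t) = λ*e^(t)
K′′(t) = λ*e^(t)

κ_2 = K′′(0) = λ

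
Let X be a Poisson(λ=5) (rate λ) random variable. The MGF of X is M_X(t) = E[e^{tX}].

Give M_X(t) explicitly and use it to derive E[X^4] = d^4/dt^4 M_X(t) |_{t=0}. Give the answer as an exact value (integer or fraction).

E[X^4] = d^4M/dt^4 |_{t=0} = 1555

M_X(t) = e^(5*e^(t) - 5)
dM/dt = 5*e^(-5)*e^(t)*e^(5*e^(t))
d^2M/dt^2 = (25*e^(2*t)*e^(5*e^(t)) + 5*e^(t)*e^(5*e^(t)))*e^(-5)
d^3M/dt^3 = (125*e^(3*t)*e^(5*e^(t)) + 75*e^(2*t)*e^(5*e^(t)) + 5*e^(t)*e^(5*e^(t)))*e^(-5)
d^4M/dt^4 = (625*e^(4*t)*e^(5*e^(t)) + 750*e^(3*t)*e^(5*e^(t)) + 175*e^(2*t)*e^(5*e^(t)) + 5*e^(t)*e^(5*e^(t)))*e^(-5)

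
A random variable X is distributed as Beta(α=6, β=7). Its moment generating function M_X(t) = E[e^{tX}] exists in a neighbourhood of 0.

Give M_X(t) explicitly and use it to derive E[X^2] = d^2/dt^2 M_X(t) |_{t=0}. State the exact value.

E[X^2] = M^(2)(0) = 3/13

M_X(t) = ₁F₁(6; 13; t)
M^(2)(t) = 3*₁F₁(8; 15; t)/13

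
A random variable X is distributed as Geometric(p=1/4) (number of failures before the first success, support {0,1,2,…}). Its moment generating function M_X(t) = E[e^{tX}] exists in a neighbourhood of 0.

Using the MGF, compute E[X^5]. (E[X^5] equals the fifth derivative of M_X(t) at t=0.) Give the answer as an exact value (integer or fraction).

E[X^5] = M^(5)(0) = 52923

M_X(t) = 1/(4*(1 - 3*e^(t)/4))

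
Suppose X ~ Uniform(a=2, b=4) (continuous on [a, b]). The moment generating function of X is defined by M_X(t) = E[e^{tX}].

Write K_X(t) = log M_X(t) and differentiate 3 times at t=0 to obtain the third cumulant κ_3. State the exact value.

M_X(t) = (e^(4*t) - e^(2*t))/(2*t)
K_X(t) = log M_X(t) = -log(t) + log(e^(4*t) - e^(2*t)) - log(2)
K′(t) = (4*t*e^(2*t) - 2*t - e^(2*t) + 1)/(t*e^(2*t) - t)
K′′(t) = (-4*t^2*e^(2*t) + e^(4*t) - 2*e^(2*t) + 1)/(t^2*e^(4*t) - 2*t^2*e^(2*t) + t^2)
K′′′(t) = (8*t^3*e^(4*t) + 8*t^3*e^(2*t) - 2*e^(6*t) + 6*e^(4*t) - 6*e^(2*t) + 2)/(t^3*e^(6*t) - 3*t^3*e^(4*t) + 3*t^3*e^(2*t) - t^3)

κ_3 = K′′′(0) = 0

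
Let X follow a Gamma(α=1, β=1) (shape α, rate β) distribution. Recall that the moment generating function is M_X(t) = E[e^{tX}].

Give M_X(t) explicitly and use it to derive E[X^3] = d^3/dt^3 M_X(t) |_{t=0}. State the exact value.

M_X(t) = 1/(1 - t)
dM/dt = 1/(t^2 - 2*t + 1)
d^2M/dt^2 = -2/(t^3 - 3*t^2 + 3*t - 1)
d^3M/dt^3 = 6/(t^4 - 4*t^3 + 6*t^2 - 4*t + 1)

E[X^3] = d^3M/dt^3 |_{t=0} = 6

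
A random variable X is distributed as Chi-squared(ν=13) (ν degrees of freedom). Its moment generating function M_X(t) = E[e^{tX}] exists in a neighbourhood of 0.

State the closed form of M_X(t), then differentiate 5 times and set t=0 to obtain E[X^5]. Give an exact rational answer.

M_X(t) = (1 - 2*t)^(-13/2)
dM/dt = -13/(128*t^7*√(1 - 2*t) - 448*t^6*√(1 - 2*t) + 672*t^5*√(1 - 2*t) - 560*t^4*√(1 - 2*t) + 280*t^3*√(1 - 2*t) - 84*t^2*√(1 - 2*t) + 14*t*√(1 - 2*t) - √(1 - 2*t))

E[X^5] = d^5M/dt^5 |_{t=0} = 1322685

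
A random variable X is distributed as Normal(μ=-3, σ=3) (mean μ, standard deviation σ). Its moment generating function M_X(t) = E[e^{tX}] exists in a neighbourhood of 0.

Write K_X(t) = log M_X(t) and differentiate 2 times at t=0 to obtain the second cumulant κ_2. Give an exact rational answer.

M_X(t) = e^(9*t^2/2 - 3*t)
K_X(t) = log M_X(t) = 9*t^2/2 - 3*t
K′(t) = 9*t - 3
K′′(t) = 9

κ_2 = K′′(0) = 9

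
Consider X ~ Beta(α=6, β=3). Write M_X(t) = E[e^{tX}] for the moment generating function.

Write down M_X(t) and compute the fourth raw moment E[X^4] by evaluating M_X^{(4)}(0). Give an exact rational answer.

E[X^4] = M′′′′(0) = 14/55

M_X(t) = ₁F₁(6; 9; t)
M′(t) = 2*₁F₁(7; 10; t)/3
M′′(t) = 7*₁F₁(8; 11; t)/15
M′′′(t) = 56*₁F₁(9; 12; t)/165
M′′′′(t) = 14*₁F₁(10; 13; t)/55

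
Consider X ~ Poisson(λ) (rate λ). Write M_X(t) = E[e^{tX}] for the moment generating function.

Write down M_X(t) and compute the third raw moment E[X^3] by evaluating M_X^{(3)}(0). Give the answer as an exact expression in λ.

M_X(t) = e^(λ*(e^(t) - 1))
M′(t) = λ*e^(-λ)*e^(t)*e^(λ*e^(t))
M′′(t) = (λ^2*e^(2*t)*e^(λ*e^(t)) + λ*e^(t)*e^(λ*e^(t)))*e^(-λ)
M′′′(t) = (λ^3*e^(3*t)*e^(λ*e^(t)) + 3*λ^2*e^(2*t)*e^(λ*e^(t)) + λ*e^(t)*e^(λ*e^(t)))*e^(-λ)

E[X^3] = M′′′(0) = λ*(λ^2 + 3*λ + 1)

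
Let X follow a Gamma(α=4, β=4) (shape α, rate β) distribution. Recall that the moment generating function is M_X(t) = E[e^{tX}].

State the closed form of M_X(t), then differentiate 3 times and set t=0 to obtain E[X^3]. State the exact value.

M_X(t) = 256/(4 - t)^4
dM/dt = -1024/(t^5 - 20*t^4 + 160*t^3 - 640*t^2 + 1280*t - 1024)
d^2M/dt^2 = 5120/(t^6 - 24*t^5 + 240*t^4 - 1280*t^3 + 3840*t^2 - 6144*t + 4096)
d^3M/dt^3 = -30720/(t^7 - 28*t^6 + 336*t^5 - 2240*t^4 + 8960*t^3 - 21504*t^2 + 28672*t - 16384)

E[X^3] = d^3M/dt^3 |_{t=0} = 15/8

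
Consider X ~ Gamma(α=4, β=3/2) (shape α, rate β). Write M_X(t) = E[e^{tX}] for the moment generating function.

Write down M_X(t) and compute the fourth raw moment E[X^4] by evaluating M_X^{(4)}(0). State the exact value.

M_X(t) = 81/(16*(3/2 - t)^4)
D^4[M](t) = 1088640/(256*t^8 - 3072*t^7 + 16128*t^6 - 48384*t^5 + 90720*t^4 - 108864*t^3 + 81648*t^2 - 34992*t + 6561)

E[X^4] = D^4[M](0) = 4480/27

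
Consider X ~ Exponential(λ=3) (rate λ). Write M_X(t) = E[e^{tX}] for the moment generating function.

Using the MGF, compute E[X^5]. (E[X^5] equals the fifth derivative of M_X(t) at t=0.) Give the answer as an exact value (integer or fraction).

M_X(t) = 3/(3 - t)
M^(5)(t) = 360/(t^6 - 18*t^5 + 135*t^4 - 540*t^3 + 1215*t^2 - 1458*t + 729)

E[X^5] = M^(5)(0) = 40/81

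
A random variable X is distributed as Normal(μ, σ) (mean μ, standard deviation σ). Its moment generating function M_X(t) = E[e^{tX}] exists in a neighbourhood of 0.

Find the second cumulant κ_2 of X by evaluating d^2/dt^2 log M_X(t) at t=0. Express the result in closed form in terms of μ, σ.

M_X(t) = e^(μ*t + σ^2*t^2/2)
K_X(t) = log M_X(t) = μ*t + σ^2*t^2/2
K′(t) = μ + σ^2*t
K′′(t) = σ^2

κ_2 = K′′(0) = σ^2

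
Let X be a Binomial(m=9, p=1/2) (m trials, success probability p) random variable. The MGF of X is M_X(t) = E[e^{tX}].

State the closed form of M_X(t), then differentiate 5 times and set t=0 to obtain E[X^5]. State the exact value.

M_X(t) = (e^(t)/2 + 1/2)^9
M^(5)(t) = 59049*e^(9*t)/512 + 576*e^(8*t) + 151263*e^(7*t)/128 + 5103*e^(6*t)/4 + 196875*e^(5*t)/256 + 252*e^(4*t) + 5103*e^(3*t)/128 + 9*e^(2*t)/4 + 9*e^(t)/512

E[X^5] = M^(5)(0) = 4212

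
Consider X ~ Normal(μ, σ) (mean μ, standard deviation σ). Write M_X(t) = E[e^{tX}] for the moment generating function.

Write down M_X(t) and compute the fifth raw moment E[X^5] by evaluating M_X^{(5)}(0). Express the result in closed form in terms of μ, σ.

E[X^5] = d^5M/dt^5 |_{t=0} = μ*(μ^4 + 10*μ^2*σ^2 + 15*σ^4)

M_X(t) = e^(μ*t + σ^2*t^2/2)
dM/dt = μ*e^(μ*t)*e^(σ^2*t^2/2) + σ^2*t*e^(μ*t)*e^(σ^2*t^2/2)
d^2M/dt^2 = μ^2*e^(μ*t)*e^(σ^2*t^2/2) + 2*μ*σ^2*t*e^(μ*t)*e^(σ^2*t^2/2) + σ^4*t^2*e^(μ*t)*e^(σ^2*t^2/2) + σ^2*e^(μ*t)*e^(σ^2*t^2/2)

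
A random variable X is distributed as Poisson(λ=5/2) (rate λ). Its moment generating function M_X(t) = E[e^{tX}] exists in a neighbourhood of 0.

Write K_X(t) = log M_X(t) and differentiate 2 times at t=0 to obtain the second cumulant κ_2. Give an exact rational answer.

κ_2 = K^(2)(0) = 5/2

M_X(t) = e^(5*e^(t)/2 - 5/2)
K_X(t) = log M_X(t) = 5*e^(t)/2 - 5/2
K^(2)(t) = 5*e^(t)/2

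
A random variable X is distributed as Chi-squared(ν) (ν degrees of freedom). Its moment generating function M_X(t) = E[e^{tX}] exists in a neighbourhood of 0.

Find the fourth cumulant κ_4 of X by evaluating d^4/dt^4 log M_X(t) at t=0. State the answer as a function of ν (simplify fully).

M_X(t) = (1 - 2*t)^(-ν/2)
K_X(t) = log M_X(t) = -ν*log(1 - 2*t)/2
dK/dt = -ν/(2*t - 1)
d^2K/dt^2 = 2*ν/(4*t^2 - 4*t + 1)
d^3K/dt^3 = -8*ν/(8*t^3 - 12*t^2 + 6*t - 1)
d^4K/dt^4 = 48*ν/(16*t^4 - 32*t^3 + 24*t^2 - 8*t + 1)

κ_4 = d^4K/dt^4 |_{t=0} = 48*ν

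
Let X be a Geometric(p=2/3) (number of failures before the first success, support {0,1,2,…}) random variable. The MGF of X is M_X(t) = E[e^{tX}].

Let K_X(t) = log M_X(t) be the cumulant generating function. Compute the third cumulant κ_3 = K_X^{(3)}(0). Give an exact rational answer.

M_X(t) = 2/(3*(1 - e^(t)/3))
K_X(t) = log M_X(t) = -log(1 - e^(t)/3) - log(3) + log(2)
D^3[K](t) = (-3*e^(2*t) - 9*e^(t))/(e^(3*t) - 9*e^(2*t) + 27*e^(t) - 27)

κ_3 = D^3[K](0) = 3/2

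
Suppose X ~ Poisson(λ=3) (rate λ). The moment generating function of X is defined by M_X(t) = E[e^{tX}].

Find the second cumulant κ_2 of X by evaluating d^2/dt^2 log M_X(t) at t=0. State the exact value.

κ_2 = K^(2)(0) = 3

M_X(t) = e^(3*e^(t) - 3)
K_X(t) = log M_X(t) = 3*e^(t) - 3
K^(2)(t) = 3*e^(t)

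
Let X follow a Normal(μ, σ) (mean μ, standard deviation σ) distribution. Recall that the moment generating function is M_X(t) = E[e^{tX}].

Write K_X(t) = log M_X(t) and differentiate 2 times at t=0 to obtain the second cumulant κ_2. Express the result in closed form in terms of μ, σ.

M_X(t) = e^(μ*t + σ^2*t^2/2)
K_X(t) = log M_X(t) = μ*t + σ^2*t^2/2
D^2[K](t) = σ^2

κ_2 = D^2[K](0) = σ^2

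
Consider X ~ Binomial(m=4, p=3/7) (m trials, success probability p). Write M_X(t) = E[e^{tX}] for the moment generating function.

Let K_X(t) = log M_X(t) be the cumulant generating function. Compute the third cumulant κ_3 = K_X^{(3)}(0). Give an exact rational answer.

M_X(t) = (3*e^(t)/7 + 4/7)^4
K_X(t) = log M_X(t) = 4*log(3*e^(t)/7 + 4/7)
D^3[K](t) = (-144*e^(2*t) + 192*e^(t))/(27*e^(3*t) + 108*e^(2*t) + 144*e^(t) + 64)

κ_3 = D^3[K](0) = 48/343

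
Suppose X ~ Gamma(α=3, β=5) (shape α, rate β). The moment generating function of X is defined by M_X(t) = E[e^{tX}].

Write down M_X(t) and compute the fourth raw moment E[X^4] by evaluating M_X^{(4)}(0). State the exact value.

M_X(t) = 125/(5 - t)^3
M′(t) = 375/(t^4 - 20*t^3 + 150*t^2 - 500*t + 625)
M′′(t) = -1500/(t^5 - 25*t^4 + 250*t^3 - 1250*t^2 + 3125*t - 3125)
M′′′(t) = 7500/(t^6 - 30*t^5 + 375*t^4 - 2500*t^3 + 9375*t^2 - 18750*t + 15625)
M′′′′(t) = -45000/(t^7 - 35*t^6 + 525*t^5 - 4375*t^4 + 21875*t^3 - 65625*t^2 + 109375*t - 78125)

E[X^4] = M′′′′(0) = 72/125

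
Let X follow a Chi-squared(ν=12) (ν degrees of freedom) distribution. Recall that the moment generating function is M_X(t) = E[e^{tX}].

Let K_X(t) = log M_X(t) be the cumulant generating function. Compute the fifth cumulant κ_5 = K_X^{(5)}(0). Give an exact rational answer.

M_X(t) = (1 - 2*t)^(-6)
K_X(t) = log M_X(t) = -6*log(1 - 2*t)
K^(5)(t) = -4608/(32*t^5 - 80*t^4 + 80*t^3 - 40*t^2 + 10*t - 1)

κ_5 = K^(5)(0) = 4608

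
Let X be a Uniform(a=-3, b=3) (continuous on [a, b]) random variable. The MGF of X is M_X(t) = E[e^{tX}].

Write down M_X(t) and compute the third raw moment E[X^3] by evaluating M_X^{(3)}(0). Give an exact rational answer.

M_X(t) = (e^(3*t) - e^(-3*t))/(6*t)
M^(3)(t) = (9*t^3*e^(6*t) + 9*t^3 - 9*t^2*e^(6*t) + 9*t^2 + 6*t*e^(6*t) + 6*t - 2*e^(6*t) + 2)*e^(-3*t)/(2*t^4)

E[X^3] = M^(3)(0) = 0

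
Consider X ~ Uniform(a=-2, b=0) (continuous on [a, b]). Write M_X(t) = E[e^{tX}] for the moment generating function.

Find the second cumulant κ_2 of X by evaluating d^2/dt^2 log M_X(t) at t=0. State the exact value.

κ_2 = K^(2)(0) = 1/3

M_X(t) = (1 - e^(-2*t))/(2*t)
K_X(t) = log M_X(t) = -log(t) + log(1 - e^(-2*t)) - log(2)
K^(2)(t) = (-4*t^2*e^(2*t) + e^(4*t) - 2*e^(2*t) + 1)/(t^2*e^(4*t) - 2*t^2*e^(2*t) + t^2)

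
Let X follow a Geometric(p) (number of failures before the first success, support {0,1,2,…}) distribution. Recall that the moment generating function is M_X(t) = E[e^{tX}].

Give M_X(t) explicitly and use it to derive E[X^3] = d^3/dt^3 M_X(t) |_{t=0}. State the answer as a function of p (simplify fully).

E[X^3] = M′′′(0) = -1 + 7/p - 12/p^2 + 6/p^3

M_X(t) = p/(-(1 - p)*e^(t) + 1)
M′(t) = (-p^2*e^(t) + p*e^(t))/(p^2*e^(2*t) - 2*p*e^(2*t) + 2*p*e^(t) + e^(2*t) - 2*e^(t) + 1)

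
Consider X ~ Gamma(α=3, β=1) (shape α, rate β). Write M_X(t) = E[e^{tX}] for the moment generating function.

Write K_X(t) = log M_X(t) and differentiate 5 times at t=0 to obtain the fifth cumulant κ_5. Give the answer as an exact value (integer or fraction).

κ_5 = d^5K/dt^5 |_{t=0} = 72

M_X(t) = (1 - t)^(-3)
K_X(t) = log M_X(t) = -3*log(1 - t)
dK/dt = -3/(t - 1)
d^2K/dt^2 = 3/(t^2 - 2*t + 1)
d^3K/dt^3 = -6/(t^3 - 3*t^2 + 3*t - 1)
d^4K/dt^4 = 18/(t^4 - 4*t^3 + 6*t^2 - 4*t + 1)
d^5K/dt^5 = -72/(t^5 - 5*t^4 + 10*t^3 - 10*t^2 + 5*t - 1)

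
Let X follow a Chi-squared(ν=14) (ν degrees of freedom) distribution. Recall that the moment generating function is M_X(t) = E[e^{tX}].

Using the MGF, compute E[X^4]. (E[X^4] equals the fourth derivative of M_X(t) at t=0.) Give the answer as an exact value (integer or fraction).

M_X(t) = (1 - 2*t)^(-7)
M′(t) = 14/(256*t^8 - 1024*t^7 + 1792*t^6 - 1792*t^5 + 1120*t^4 - 448*t^3 + 112*t^2 - 16*t + 1)
M′′(t) = -224/(512*t^9 - 2304*t^8 + 4608*t^7 - 5376*t^6 + 4032*t^5 - 2016*t^4 + 672*t^3 - 144*t^2 + 18*t - 1)
M′′′(t) = 4032/(1024*t^10 - 5120*t^9 + 11520*t^8 - 15360*t^7 + 13440*t^6 - 8064*t^5 + 3360*t^4 - 960*t^3 + 180*t^2 - 20*t + 1)
M′′′′(t) = -80640/(2048*t^11 - 11264*t^10 + 28160*t^9 - 42240*t^8 + 42240*t^7 - 29568*t^6 + 14784*t^5 - 5280*t^4 + 1320*t^3 - 220*t^2 + 22*t - 1)

E[X^4] = M′′′′(0) = 80640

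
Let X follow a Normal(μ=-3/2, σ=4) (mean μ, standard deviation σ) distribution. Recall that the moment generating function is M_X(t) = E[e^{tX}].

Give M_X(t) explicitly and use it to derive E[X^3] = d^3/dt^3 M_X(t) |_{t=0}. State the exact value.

E[X^3] = M^(3)(0) = -603/8

M_X(t) = e^(8*t^2 - 3*t/2)
M^(3)(t) = (32768*t^3*e^(8*t^2) - 9216*t^2*e^(8*t^2) + 7008*t*e^(8*t^2) - 603*e^(8*t^2))*e^(-3*t/2)/8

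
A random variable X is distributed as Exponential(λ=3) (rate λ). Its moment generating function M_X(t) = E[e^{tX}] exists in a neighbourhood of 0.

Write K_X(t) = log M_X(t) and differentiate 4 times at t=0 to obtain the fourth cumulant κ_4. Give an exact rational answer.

M_X(t) = 3/(3 - t)
K_X(t) = log M_X(t) = -log(3 - t) + log(3)
K′(t) = -1/(t - 3)
K′′(t) = 1/(t^2 - 6*t + 9)
K′′′(t) = -2/(t^3 - 9*t^2 + 27*t - 27)
K′′′′(t) = 6/(t^4 - 12*t^3 + 54*t^2 - 108*t + 81)

κ_4 = K′′′′(0) = 2/27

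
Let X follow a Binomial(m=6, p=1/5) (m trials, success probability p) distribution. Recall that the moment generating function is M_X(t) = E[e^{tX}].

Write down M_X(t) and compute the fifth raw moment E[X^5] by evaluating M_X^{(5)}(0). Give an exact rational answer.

M_X(t) = (e^(t)/5 + 4/5)^6
D^5[M](t) = 7776*e^(6*t)/15625 + 24*e^(5*t)/5 + 49152*e^(4*t)/3125 + 62208*e^(3*t)/3125 + 24576*e^(2*t)/3125 + 6144*e^(t)/15625

E[X^5] = D^5[M](0) = 30744/625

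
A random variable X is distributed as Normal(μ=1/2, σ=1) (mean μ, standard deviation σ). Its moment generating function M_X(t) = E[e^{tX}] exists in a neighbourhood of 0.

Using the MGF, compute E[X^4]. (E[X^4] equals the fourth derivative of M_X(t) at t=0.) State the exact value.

E[X^4] = D^4[M](0) = 73/16

M_X(t) = e^(t^2/2 + t/2)
D^4[M](t) = t^4*e^(t/2)*e^(t^2/2) + 2*t^3*e^(t/2)*e^(t^2/2) + 15*t^2*e^(t/2)*e^(t^2/2)/2 + 13*t*e^(t/2)*e^(t^2/2)/2 + 73*e^(t/2)*e^(t^2/2)/16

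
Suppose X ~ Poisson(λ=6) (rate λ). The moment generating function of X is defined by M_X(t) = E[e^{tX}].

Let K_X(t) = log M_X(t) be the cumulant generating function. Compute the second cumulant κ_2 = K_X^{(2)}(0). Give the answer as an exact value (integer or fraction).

κ_2 = D^2[K](0) = 6

M_X(t) = e^(6*e^(t) - 6)
K_X(t) = log M_X(t) = 6*e^(t) - 6
D^2[K](t) = 6*e^(t)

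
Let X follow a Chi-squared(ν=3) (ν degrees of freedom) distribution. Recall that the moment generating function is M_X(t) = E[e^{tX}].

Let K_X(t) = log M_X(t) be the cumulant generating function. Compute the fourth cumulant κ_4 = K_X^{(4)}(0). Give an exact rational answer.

κ_4 = d^4K/dt^4 |_{t=0} = 144

M_X(t) = (1 - 2*t)^(-3/2)
K_X(t) = log M_X(t) = -3*log(1 - 2*t)/2
dK/dt = -3/(2*t - 1)
d^2K/dt^2 = 6/(4*t^2 - 4*t + 1)
d^3K/dt^3 = -24/(8*t^3 - 12*t^2 + 6*t - 1)
d^4K/dt^4 = 144/(16*t^4 - 32*t^3 + 24*t^2 - 8*t + 1)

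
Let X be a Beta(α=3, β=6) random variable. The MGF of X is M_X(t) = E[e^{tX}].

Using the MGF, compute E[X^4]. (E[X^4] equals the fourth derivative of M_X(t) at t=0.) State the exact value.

E[X^4] = M′′′′(0) = 1/33

M_X(t) = ₁F₁(3; 9; t)
M′(t) = ₁F₁(4; 10; t)/3
M′′(t) = 2*₁F₁(5; 11; t)/15
M′′′(t) = 2*₁F₁(6; 12; t)/33
M′′′′(t) = ₁F₁(7; 13; t)/33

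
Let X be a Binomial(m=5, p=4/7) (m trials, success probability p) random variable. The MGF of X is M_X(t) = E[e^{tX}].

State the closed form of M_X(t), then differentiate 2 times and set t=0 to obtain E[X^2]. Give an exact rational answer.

E[X^2] = M^(2)(0) = 460/49

M_X(t) = (4*e^(t)/7 + 3/7)^5
M^(2)(t) = 25600*e^(5*t)/16807 + 61440*e^(4*t)/16807 + 51840*e^(3*t)/16807 + 17280*e^(2*t)/16807 + 1620*e^(t)/16807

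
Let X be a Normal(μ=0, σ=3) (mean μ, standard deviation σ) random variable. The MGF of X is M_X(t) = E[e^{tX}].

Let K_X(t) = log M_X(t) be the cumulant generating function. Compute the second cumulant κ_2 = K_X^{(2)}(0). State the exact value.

M_X(t) = e^(9*t^2/2)
K_X(t) = log M_X(t) = 9*t^2/2
dK/dt = 9*t
d^2K/dt^2 = 9

κ_2 = d^2K/dt^2 |_{t=0} = 9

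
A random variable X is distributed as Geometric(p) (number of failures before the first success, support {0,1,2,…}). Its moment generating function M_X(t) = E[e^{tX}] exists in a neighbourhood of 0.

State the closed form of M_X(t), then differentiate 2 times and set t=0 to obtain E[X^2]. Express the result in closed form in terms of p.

M_X(t) = p/(-(1 - p)*e^(t) + 1)
dM/dt = (-p^2*e^(t) + p*e^(t))/(p^2*e^(2*t) - 2*p*e^(2*t) + 2*p*e^(t) + e^(2*t) - 2*e^(t) + 1)

E[X^2] = d^2M/dt^2 |_{t=0} = 1 - 3/p + 2/p^2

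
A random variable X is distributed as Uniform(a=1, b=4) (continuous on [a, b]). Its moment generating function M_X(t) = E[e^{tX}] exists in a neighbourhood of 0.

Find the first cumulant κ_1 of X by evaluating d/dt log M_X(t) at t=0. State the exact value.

κ_1 = K′(0) = 5/2

M_X(t) = (e^(4*t) - e^(t))/(3*t)
K_X(t) = log M_X(t) = -log(t) + log(e^(4*t) - e^(t)) - log(3)
K′(t) = (4*t*e^(3*t) - t - e^(3*t) + 1)/(t*e^(3*t) - t)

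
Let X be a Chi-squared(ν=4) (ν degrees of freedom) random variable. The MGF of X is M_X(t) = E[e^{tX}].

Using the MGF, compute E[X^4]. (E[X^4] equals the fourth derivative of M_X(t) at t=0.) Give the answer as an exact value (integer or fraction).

E[X^4] = M^(4)(0) = 1920

M_X(t) = (1 - 2*t)^(-2)
M^(4)(t) = 1920/(64*t^6 - 192*t^5 + 240*t^4 - 160*t^3 + 60*t^2 - 12*t + 1)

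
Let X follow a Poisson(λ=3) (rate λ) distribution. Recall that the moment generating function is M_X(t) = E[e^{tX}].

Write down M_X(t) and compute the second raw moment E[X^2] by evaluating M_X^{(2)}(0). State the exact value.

E[X^2] = M′′(0) = 12

M_X(t) = e^(3*e^(t) - 3)
M′(t) = 3*e^(-3)*e^(t)*e^(3*e^(t))
M′′(t) = (9*e^(2*t)*e^(3*e^(t)) + 3*e^(t)*e^(3*e^(t)))*e^(-3)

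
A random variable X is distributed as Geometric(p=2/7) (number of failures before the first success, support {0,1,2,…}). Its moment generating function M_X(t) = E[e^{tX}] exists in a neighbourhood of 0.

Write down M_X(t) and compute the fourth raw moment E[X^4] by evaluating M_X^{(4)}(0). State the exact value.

M_X(t) = 2/(7*(1 - 5*e^(t)/7))
M^(4)(t) = (-1250*e^(4*t) - 19250*e^(3*t) - 26950*e^(2*t) - 3430*e^(t))/(3125*e^(5*t) - 21875*e^(4*t) + 61250*e^(3*t) - 85750*e^(2*t) + 60025*e^(t) - 16807)

E[X^4] = M^(4)(0) = 1590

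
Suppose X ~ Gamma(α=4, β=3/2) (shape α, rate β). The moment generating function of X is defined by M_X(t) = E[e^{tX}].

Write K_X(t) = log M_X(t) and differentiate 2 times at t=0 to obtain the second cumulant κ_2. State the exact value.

κ_2 = K^(2)(0) = 16/9

M_X(t) = 81/(16*(3/2 - t)^4)
K_X(t) = log M_X(t) = -4*log(3/2 - t) - 4*log(2) + 4*log(3)
K^(2)(t) = 16/(4*t^2 - 12*t + 9)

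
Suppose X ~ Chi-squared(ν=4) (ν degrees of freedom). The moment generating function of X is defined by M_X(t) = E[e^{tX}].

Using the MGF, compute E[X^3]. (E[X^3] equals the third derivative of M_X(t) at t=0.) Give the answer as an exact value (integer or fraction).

M_X(t) = (1 - 2*t)^(-2)
M′(t) = -4/(8*t^3 - 12*t^2 + 6*t - 1)
M′′(t) = 24/(16*t^4 - 32*t^3 + 24*t^2 - 8*t + 1)
M′′′(t) = -192/(32*t^5 - 80*t^4 + 80*t^3 - 40*t^2 + 10*t - 1)

E[X^3] = M′′′(0) = 192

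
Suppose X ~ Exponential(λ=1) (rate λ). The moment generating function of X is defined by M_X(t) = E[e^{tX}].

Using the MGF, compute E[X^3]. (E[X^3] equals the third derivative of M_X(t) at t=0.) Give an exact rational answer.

M_X(t) = 1/(1 - t)
dM/dt = 1/(t^2 - 2*t + 1)
d^2M/dt^2 = -2/(t^3 - 3*t^2 + 3*t - 1)
d^3M/dt^3 = 6/(t^4 - 4*t^3 + 6*t^2 - 4*t + 1)

E[X^3] = d^3M/dt^3 |_{t=0} = 6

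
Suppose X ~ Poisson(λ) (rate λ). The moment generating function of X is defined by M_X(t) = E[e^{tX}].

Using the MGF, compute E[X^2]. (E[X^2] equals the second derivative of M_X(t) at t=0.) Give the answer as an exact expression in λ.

M_X(t) = e^(λ*(e^(t) - 1))
D^2[M](t) = (λ^2*e^(2*t)*e^(λ*e^(t)) + λ*e^(t)*e^(λ*e^(t)))*e^(-λ)

E[X^2] = D^2[M](0) = λ*(λ + 1)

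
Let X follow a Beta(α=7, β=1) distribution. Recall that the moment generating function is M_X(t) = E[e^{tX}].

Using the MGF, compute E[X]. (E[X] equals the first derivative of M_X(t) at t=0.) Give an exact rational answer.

E[X] = M′(0) = 7/8

M_X(t) = ₁F₁(7; 8; t)
M′(t) = 7*₁F₁(8; 9; t)/8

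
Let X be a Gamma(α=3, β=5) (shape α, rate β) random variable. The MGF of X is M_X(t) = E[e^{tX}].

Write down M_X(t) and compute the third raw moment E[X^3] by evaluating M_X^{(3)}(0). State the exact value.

M_X(t) = 125/(5 - t)^3
M′(t) = 375/(t^4 - 20*t^3 + 150*t^2 - 500*t + 625)
M′′(t) = -1500/(t^5 - 25*t^4 + 250*t^3 - 1250*t^2 + 3125*t - 3125)
M′′′(t) = 7500/(t^6 - 30*t^5 + 375*t^4 - 2500*t^3 + 9375*t^2 - 18750*t + 15625)

E[X^3] = M′′′(0) = 12/25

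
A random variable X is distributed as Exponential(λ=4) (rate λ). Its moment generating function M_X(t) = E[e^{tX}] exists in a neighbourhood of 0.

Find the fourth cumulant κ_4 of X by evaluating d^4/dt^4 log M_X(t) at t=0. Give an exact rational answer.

M_X(t) = 4/(4 - t)
K_X(t) = log M_X(t) = -log(4 - t) + 2*log(2)
dK/dt = -1/(t - 4)
d^2K/dt^2 = 1/(t^2 - 8*t + 16)
d^3K/dt^3 = -2/(t^3 - 12*t^2 + 48*t - 64)
d^4K/dt^4 = 6/(t^4 - 16*t^3 + 96*t^2 - 256*t + 256)

κ_4 = d^4K/dt^4 |_{t=0} = 3/128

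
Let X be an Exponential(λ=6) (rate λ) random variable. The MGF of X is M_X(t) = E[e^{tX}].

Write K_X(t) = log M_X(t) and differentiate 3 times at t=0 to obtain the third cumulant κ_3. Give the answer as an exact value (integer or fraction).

κ_3 = K′′′(0) = 1/108

M_X(t) = 6/(6 - t)
K_X(t) = log M_X(t) = -log(6 - t) + log(6)
K′(t) = -1/(t - 6)
K′′(t) = 1/(t^2 - 12*t + 36)
K′′′(t) = -2/(t^3 - 18*t^2 + 108*t - 216)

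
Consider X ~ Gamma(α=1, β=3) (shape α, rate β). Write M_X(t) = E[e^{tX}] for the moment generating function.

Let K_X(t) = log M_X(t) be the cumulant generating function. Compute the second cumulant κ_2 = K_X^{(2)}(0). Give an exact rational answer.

M_X(t) = 3/(3 - t)
K_X(t) = log M_X(t) = -log(3 - t) + log(3)
K′(t) = -1/(t - 3)
K′′(t) = 1/(t^2 - 6*t + 9)

κ_2 = K′′(0) = 1/9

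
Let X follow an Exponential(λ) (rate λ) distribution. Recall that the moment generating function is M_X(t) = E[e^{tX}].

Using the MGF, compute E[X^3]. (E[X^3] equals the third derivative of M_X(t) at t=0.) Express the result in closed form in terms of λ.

E[X^3] = M′′′(0) = 6/λ^3

M_X(t) = λ/(λ - t)
M′(t) = λ/(λ^2 - 2*λ*t + t^2)
M′′(t) = -2*λ/(-λ^3 + 3*λ^2*t - 3*λ*t^2 + t^3)
M′′′(t) = 6*λ/(λ^4 - 4*λ^3*t + 6*λ^2*t^2 - 4*λ*t^3 + t^4)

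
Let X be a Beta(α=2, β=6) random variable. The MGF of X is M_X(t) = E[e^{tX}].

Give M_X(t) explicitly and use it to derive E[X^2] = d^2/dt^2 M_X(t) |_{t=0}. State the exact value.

M_X(t) = ₁F₁(2; 8; t)
M′(t) = ₁F₁(3; 9; t)/4
M′′(t) = ₁F₁(4; 10; t)/12

E[X^2] = M′′(0) = 1/12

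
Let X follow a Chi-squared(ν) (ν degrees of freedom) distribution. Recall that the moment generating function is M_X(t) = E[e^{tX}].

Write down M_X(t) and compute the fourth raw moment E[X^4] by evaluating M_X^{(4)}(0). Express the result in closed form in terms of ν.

M_X(t) = (1 - 2*t)^(-ν/2)
M′(t) = -ν/(2*t*(1 - 2*t)^(ν/2) - (1 - 2*t)^(ν/2))
M′′(t) = (ν^2 + 2*ν)/(4*t^2*(1 - 2*t)^(ν/2) - 4*t*(1 - 2*t)^(ν/2) + (1 - 2*t)^(ν/2))
M′′′(t) = (-ν^3 - 6*ν^2 - 8*ν)/(8*t^3*(1 - 2*t)^(ν/2) - 12*t^2*(1 - 2*t)^(ν/2) + 6*t*(1 - 2*t)^(ν/2) - (1 - 2*t)^(ν/2))
M′′′′(t) = (ν^4 + 12*ν^3 + 44*ν^2 + 48*ν)/(16*t^4*(1 - 2*t)^(ν/2) - 32*t^3*(1 - 2*t)^(ν/2) + 24*t^2*(1 - 2*t)^(ν/2) - 8*t*(1 - 2*t)^(ν/2) + (1 - 2*t)^(ν/2))

E[X^4] = M′′′′(0) = ν*(ν^3 + 12*ν^2 + 44*ν + 48)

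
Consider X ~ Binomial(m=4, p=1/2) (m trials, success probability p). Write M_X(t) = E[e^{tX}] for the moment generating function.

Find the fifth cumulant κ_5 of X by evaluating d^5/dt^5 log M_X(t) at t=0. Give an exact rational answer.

M_X(t) = (e^(t)/2 + 1/2)^4
K_X(t) = log M_X(t) = 4*log(e^(t)/2 + 1/2)
K^(5)(t) = (-4*e^(4*t) + 44*e^(3*t) - 44*e^(2*t) + 4*e^(t))/(e^(5*t) + 5*e^(4*t) + 10*e^(3*t) + 10*e^(2*t) + 5*e^(t) + 1)

κ_5 = K^(5)(0) = 0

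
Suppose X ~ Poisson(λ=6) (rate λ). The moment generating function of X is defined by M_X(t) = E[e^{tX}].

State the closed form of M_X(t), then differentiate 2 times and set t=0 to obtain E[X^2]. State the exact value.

E[X^2] = d^2M/dt^2 |_{t=0} = 42

M_X(t) = e^(6*e^(t) - 6)
dM/dt = 6*e^(-6)*e^(t)*e^(6*e^(t))
d^2M/dt^2 = (36*e^(2*t)*e^(6*e^(t)) + 6*e^(t)*e^(6*e^(t)))*e^(-6)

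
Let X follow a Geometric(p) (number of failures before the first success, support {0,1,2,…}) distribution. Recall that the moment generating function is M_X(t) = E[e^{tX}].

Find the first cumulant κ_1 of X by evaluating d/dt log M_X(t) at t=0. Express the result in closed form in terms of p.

κ_1 = D[K](0) = (1 - p)/p

M_X(t) = p/(-(1 - p)*e^(t) + 1)
K_X(t) = log M_X(t) = log(p) - log(-(1 - p)*e^(t) + 1)
D[K](t) = (-p*e^(t) + e^(t))/(p*e^(t) - e^(t) + 1)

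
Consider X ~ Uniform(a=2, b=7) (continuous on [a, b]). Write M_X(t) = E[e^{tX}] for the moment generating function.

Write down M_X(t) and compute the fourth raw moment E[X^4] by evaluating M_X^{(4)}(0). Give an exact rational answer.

E[X^4] = d^4M/dt^4 |_{t=0} = 671

M_X(t) = (e^(7*t) - e^(2*t))/(5*t)
dM/dt = (7*t*e^(7*t) - 2*t*e^(2*t) - e^(7*t) + e^(2*t))/(5*t^2)
d^2M/dt^2 = (49*t^2*e^(7*t) - 4*t^2*e^(2*t) - 14*t*e^(7*t) + 4*t*e^(2*t) + 2*e^(7*t) - 2*e^(2*t))/(5*t^3)
d^3M/dt^3 = (343*t^3*e^(7*t) - 8*t^3*e^(2*t) - 147*t^2*e^(7*t) + 12*t^2*e^(2*t) + 42*t*e^(7*t) - 12*t*e^(2*t) - 6*e^(7*t) + 6*e^(2*t))/(5*t^4)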